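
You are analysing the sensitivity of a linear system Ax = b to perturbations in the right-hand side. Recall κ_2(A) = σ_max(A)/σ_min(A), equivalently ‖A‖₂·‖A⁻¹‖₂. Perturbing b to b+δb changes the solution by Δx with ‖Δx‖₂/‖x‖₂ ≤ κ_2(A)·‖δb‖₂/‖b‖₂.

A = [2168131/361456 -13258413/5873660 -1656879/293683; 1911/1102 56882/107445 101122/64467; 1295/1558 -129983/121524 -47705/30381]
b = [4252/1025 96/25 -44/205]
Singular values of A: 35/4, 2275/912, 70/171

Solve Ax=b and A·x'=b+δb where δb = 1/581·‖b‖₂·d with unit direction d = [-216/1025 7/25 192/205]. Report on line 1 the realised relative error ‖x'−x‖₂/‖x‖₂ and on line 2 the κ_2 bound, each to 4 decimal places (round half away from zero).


σ_max = 35/4, σ_min = 70/171
condition number: (35/4) ÷ (70/171) = 21.3750
κ_2(A)·‖δb‖/‖b‖ = 0.0368
solve Ax = b  →  x = [1.4764 0.2980 0.7152]
2-norm of b is 5.6569; of x, 1.6674
Δx = A⁻¹·δb where δb = 1/581·5.6569·d; ‖Δx‖ = 0.0238
realised ‖Δx‖/‖x‖ = 0.0143
tightness: 0.0143 against a bound of 0.0368 (unrounded ratio ≈ 0.3877)

0.0143
0.0368


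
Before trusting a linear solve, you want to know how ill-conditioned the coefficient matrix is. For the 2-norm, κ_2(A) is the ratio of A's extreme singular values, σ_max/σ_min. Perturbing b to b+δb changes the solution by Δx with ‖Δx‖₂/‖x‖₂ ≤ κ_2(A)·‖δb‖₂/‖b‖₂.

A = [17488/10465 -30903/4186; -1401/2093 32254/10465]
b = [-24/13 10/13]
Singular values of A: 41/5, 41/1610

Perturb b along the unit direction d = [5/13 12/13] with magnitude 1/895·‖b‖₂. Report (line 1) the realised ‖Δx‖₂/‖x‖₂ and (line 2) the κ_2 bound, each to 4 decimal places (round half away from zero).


from the listed singular values, σ₁ = 41/5, σ_n = 41/1610
κ = σ_max/σ_min = (41/5)/(41/1610) = 322.0000
κ_2(A)·‖δb‖/‖b‖ = 0.3598
solve Ax = b  →  x = [-0.0535 0.2380]
‖b‖₂ = 2.0000 and ‖x‖₂ = 0.2439
re-solving with b+δb shifts x by Δx of norm 0.0878
realised ‖Δx‖/‖x‖ = 0.3598
tightness: 0.3598 against a bound of 0.3598; the bound is attained (ratio 1)

0.3598
0.3598


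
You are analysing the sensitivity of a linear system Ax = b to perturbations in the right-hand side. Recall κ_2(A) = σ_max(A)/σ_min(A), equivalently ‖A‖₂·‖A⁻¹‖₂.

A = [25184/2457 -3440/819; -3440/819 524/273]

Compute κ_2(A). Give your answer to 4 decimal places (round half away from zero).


70.8750

form AᵀA = [56979712/464373 -7912000/154791; -7912000/154791 1100368/51597] with trace 5144848/35721 and determinant 16384/3969
char-poly roots: 144 and 1024/35721
κ = σ_max/σ_min = 12/(32/189) = 70.8750


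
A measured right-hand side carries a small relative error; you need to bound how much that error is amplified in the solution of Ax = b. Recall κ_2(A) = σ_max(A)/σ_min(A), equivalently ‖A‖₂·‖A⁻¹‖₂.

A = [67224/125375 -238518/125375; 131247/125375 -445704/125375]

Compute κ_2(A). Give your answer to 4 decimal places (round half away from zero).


206.5000

AᵀA = [15048333/10878125 -51578856/10878125; -51578856/10878125 176846292/10878125]; tr = 1535157/87025, det = 15876/2175625
solving λ² − 1535157/87025·λ + 15876/2175625 = 0 gives λ = 441/25, 36/87025
κ = σ_max/σ_min = (21/5)/(6/295) = 206.5000


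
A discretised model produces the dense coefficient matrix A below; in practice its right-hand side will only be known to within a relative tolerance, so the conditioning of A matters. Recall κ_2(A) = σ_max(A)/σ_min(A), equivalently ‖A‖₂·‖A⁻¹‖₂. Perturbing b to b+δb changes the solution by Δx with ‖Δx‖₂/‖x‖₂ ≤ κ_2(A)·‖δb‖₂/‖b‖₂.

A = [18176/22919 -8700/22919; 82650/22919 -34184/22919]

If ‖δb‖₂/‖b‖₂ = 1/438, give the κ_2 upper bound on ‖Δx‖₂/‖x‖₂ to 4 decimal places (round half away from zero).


AᵀA = [4260196/312481 -1774800/312481; -1774800/312481 740176/312481]; tr = 29588/1849, det = 64/1849
solving λ² − 29588/1849·λ + 64/1849 = 0 gives λ = 16, 4/1849
so κ_2 = √(16 / (4/1849)) = 86.0000
perturbation bound = 86.0000·1/438 = 0.1963

0.1963


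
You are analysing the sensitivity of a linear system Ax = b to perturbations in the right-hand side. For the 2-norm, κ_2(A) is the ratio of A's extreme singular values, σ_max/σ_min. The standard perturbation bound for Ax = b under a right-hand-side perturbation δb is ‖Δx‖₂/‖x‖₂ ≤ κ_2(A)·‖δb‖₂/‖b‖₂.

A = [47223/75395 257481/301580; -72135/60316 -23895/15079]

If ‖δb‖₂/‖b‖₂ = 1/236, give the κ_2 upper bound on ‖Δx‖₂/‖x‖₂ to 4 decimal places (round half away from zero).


M = AᵀA = [573587001/314707600 47794698/19669225; 47794698/19669225 1019670849/314707600]. tr(M)=31865157/6294152, det(M)=164025/201412864
eigenvalues of AᵀA: λ = (tr ± √(tr²−4·det))/2 = 81/16, 2025/12588304
σ_max=√(81/16)=(9/4), σ_min=√(2025/12588304)=(45/3548) → κ = 177.4000
worst-case relative error ≤ 177.4000 × 1/236 = 0.7517

0.7517


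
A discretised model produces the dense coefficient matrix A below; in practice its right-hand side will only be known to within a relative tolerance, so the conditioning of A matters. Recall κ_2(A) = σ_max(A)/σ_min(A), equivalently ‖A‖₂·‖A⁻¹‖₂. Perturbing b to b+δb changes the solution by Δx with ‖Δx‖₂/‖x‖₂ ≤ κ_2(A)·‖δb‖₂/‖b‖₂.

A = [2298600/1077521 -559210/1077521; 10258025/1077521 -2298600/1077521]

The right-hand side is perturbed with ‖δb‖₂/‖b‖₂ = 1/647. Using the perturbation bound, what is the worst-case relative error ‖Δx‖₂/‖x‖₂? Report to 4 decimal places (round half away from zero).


0.3963

form AᵀA = [65741010625/690690961 -14791491000/690690961; -14791491000/690690961 3329136100/690690961] with trace 41088725/410881 and determinant 62500/410881
solving λ² − 41088725/410881·λ + 62500/410881 = 0 gives λ = 100, 625/410881
σ_max=√100=10, σ_min=√(625/410881)=(25/641) → κ = 256.4000
bound on ‖Δx‖/‖x‖: κ·ε = 256.4000·1/647 = 0.3963


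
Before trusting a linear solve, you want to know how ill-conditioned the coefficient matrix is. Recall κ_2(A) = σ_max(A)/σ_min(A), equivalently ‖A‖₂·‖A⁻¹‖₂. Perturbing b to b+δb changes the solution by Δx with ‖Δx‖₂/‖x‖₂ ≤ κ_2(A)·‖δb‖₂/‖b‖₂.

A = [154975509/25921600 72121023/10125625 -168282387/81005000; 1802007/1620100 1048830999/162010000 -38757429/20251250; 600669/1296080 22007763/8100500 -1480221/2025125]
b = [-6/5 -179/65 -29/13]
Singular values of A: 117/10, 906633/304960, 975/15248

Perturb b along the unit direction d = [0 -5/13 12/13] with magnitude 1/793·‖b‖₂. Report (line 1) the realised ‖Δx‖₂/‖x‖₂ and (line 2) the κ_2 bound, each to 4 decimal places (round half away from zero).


σ_max = 117/10, σ_min = 975/15248
κ_2(A) = (117/10) / (975/15248) = 182.9760
perturbation bound = 182.9760·1/793 = 0.2307
solve Ax = b  →  x = [0.4729 -4.9000 -14.8614]
2-norm of b is 3.7417; of x, 15.6555
Δx = A⁻¹·δb where δb = 1/793·3.7417·d; ‖Δx‖ = 0.0738
realised ‖Δx‖/‖x‖ = 0.0047
tightness: 0.0047 against a bound of 0.2307 (unrounded ratio ≈ 0.0204)

0.0047
0.2307


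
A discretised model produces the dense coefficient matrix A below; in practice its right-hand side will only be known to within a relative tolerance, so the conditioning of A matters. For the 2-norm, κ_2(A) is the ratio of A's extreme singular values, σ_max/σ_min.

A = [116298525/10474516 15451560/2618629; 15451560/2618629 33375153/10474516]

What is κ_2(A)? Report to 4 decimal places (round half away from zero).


362.4400

form AᵀA = [60018540554025/379638357904 2000598456780/23727397369; 2000598456780/23727397369 17072360348481/379638357904] with trace 133375261077/656813768 and determinant 6597500625/21018040576
solving λ² − 133375261077/656813768·λ + 6597500625/21018040576 = 0 gives λ = 3249/16, 2030625/1313627536
κ_2(A) = √(λ_max/λ_min) = √((3249/16) / (2030625/1313627536)) = 362.4400


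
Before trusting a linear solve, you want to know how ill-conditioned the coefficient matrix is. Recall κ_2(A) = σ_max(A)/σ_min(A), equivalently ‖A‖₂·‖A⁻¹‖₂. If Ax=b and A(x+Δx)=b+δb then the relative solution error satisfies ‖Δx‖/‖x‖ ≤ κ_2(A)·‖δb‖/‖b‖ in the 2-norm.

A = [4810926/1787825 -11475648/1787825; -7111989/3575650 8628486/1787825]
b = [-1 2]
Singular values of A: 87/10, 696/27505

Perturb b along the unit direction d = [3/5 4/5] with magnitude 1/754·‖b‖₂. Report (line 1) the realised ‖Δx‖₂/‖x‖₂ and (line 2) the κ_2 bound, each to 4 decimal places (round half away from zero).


0.0030
0.4560

largest singular value 87/10, smallest 696/27505
condition number: (87/10) ÷ (696/27505) = 343.8125
perturbation bound = 343.8125·1/754 = 0.4560
solve Ax = b  →  x = [36.3904 15.4117]
‖b‖₂ = 2.2361 and ‖x‖₂ = 39.5193
with δb = [0.0018 0.0024], A·Δx = δb → ‖Δx‖ = 0.1172
dividing the unrounded norms, ‖Δx‖/‖x‖ = 0.0030
tightness: 0.0030 against a bound of 0.4560 (unrounded ratio ≈ 0.0065)


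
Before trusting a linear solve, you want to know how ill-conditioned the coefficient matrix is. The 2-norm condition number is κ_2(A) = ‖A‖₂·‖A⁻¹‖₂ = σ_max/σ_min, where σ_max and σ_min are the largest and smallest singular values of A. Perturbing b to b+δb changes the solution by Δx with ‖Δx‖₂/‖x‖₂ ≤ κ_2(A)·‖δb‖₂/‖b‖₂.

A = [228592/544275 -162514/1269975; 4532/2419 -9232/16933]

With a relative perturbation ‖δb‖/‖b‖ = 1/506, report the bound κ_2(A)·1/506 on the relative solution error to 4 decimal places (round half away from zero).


0.7346

form AᵀA = [649638544/176225625 -442111648/411193125; -442111648/411193125 300909316/959450625] with trace 55264756/13816089 and determinant 1600/13816089
char-poly roots: 4 and 400/13816089
so κ_2 = √(4 / (400/13816089)) = 371.7000
κ_2(A)·‖δb‖/‖b‖ = 0.7346


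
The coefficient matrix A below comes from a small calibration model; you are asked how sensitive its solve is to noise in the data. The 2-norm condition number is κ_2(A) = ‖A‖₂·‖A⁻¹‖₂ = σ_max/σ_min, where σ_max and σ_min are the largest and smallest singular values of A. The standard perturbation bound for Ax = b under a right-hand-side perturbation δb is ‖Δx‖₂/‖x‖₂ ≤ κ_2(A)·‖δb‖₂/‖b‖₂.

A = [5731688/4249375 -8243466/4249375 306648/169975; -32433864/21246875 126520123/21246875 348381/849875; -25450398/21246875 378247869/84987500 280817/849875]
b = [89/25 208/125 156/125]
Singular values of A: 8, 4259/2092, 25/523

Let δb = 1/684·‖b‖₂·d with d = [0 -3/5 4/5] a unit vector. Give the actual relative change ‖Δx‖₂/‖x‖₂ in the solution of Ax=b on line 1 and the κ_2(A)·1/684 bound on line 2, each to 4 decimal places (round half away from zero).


0.0641
0.2447

σ_max = 8, σ_min = 25/523
condition number: 8 ÷ (25/523) = 167.3600
κ_2(A)·‖δb‖/‖b‖ = 0.2447
solve Ax = b  →  x = [0.6905 0.3316 1.8136]
‖b‖₂ = 4.1231 and ‖x‖₂ = 1.9688
with δb = [0.0000 -0.0036 0.0048], A·Δx = δb → ‖Δx‖ = 0.1261
dividing the unrounded norms, ‖Δx‖/‖x‖ = 0.0641
tightness: 0.0641 against a bound of 0.2447 (unrounded ratio ≈ 0.2618)


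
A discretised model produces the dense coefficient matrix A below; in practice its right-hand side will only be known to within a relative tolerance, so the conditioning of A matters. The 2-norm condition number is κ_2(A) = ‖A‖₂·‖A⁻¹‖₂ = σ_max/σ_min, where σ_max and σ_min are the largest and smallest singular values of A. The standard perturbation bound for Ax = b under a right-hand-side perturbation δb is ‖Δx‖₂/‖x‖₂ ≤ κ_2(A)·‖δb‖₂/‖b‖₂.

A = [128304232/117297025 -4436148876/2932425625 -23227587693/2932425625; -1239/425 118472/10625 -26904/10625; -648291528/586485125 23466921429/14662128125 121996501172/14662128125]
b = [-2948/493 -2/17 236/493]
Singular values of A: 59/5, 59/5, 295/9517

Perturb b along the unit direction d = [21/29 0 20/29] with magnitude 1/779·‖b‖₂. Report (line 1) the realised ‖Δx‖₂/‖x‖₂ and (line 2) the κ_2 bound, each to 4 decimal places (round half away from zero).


from the listed singular values, σ₁ = 59/5, σ_n = 295/9517
κ = σ_max/σ_min = (59/5)/(295/9517) = 380.6800
bound on ‖Δx‖/‖x‖: κ·ε = 380.6800·1/779 = 0.4887
solve Ax = b  →  x = [-123.9298 -34.6258 -9.7461]
‖b‖₂ = 6.0000 and ‖x‖₂ = 129.0446
δb = ε·‖b‖·d = [0.0056 0.0000 0.0053]; solving A·Δx = δb gives ‖Δx‖ = 0.2485
relative error = 0.0019
so the bound overstates the realised error by a factor of ≈ 253.7878 (computed from the unrounded values)

0.0019
0.4887


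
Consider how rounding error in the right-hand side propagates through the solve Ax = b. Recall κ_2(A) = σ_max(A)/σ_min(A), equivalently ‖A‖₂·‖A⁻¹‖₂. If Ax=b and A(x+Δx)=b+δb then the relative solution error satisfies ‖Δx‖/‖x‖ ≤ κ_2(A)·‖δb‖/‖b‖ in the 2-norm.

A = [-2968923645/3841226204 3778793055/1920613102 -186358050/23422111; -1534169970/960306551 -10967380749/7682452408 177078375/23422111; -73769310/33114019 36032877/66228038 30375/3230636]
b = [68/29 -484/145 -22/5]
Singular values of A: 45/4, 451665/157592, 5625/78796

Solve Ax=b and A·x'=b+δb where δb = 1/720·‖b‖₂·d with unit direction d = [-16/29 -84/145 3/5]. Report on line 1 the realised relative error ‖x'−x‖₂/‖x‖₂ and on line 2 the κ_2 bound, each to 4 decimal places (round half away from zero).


from the listed singular values, σ₁ = 45/4, σ_n = 5625/78796
κ_2(A) = (45/4) / (5625/78796) = 157.5920
perturbation bound = 157.5920·1/720 = 0.2189
solve Ax = b  →  x = [-4.6212 -26.8966 -6.4968]
‖b‖ = 6.0000, ‖x‖ = 28.0534
re-solving with b+δb shifts x by Δx of norm 0.1167
realised ‖Δx‖/‖x‖ = 0.0042
realised/bound (from unrounded values) ≈ 0.0190

0.0042
0.2189


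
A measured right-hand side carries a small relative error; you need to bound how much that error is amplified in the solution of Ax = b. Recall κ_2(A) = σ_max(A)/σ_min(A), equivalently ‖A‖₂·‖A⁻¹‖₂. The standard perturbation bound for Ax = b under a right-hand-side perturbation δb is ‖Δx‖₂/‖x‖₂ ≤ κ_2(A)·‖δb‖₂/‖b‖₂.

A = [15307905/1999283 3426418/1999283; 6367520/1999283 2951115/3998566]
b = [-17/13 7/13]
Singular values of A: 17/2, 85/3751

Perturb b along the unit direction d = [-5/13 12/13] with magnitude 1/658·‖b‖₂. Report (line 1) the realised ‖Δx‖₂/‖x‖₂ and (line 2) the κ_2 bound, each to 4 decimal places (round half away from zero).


0.0021
0.5701

σ_max = 17/2, σ_min = 85/3751
condition number: (17/2) ÷ (85/3751) = 375.1000
bound on ‖Δx‖/‖x‖: κ·ε = 375.1000·1/658 = 0.5701
solve Ax = b  →  x = [-9.8017 43.0273]
‖b‖₂ = 1.4142 and ‖x‖₂ = 44.1296
δb = ε·‖b‖·d = [-0.0008 0.0020]; solving A·Δx = δb gives ‖Δx‖ = 0.0948
relative error = 0.0021
tightness: 0.0021 against a bound of 0.5701 (unrounded ratio ≈ 0.0038)


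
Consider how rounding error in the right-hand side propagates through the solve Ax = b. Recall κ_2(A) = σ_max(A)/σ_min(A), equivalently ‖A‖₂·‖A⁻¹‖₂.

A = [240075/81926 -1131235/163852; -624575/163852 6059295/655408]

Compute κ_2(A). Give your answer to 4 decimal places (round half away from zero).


form AᵀA = [620637953125/26847477904 -5957134115625/107389911616; -5957134115625/107389911616 57190137900625/429559646464] with trace 397161805625/2541773056 and determinant 6103515625/10167092224
eigenvalues of AᵀA: λ = (tr ± √(tr²−4·det))/2 = 625/4, 9765625/2541773056
so κ_2 = √((625/4) / (9765625/2541773056)) = 201.6640

201.6640


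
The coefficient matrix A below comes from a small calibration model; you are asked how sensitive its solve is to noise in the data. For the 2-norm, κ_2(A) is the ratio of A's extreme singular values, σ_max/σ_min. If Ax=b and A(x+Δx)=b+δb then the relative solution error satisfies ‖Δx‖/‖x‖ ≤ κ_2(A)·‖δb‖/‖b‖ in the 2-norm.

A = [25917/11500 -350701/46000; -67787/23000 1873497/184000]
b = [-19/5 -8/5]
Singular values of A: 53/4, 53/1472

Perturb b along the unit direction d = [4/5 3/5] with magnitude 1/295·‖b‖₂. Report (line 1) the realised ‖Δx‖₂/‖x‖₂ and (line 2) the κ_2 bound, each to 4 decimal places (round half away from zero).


0.0035
1.2475

largest singular value 53/4, smallest 53/1472
condition number: (53/4) ÷ (53/1472) = 368.0000
κ_2(A)·‖δb‖/‖b‖ = 1.2475
solve Ax = b  →  x = [-106.6717 -31.0340]
‖b‖ = 4.1231, ‖x‖ = 111.0944
Δx = A⁻¹·δb where δb = 1/295·4.1231·d; ‖Δx‖ = 0.3882
dividing the unrounded norms, ‖Δx‖/‖x‖ = 0.0035
tightness: 0.0035 against a bound of 1.2475 (unrounded ratio ≈ 0.0028)


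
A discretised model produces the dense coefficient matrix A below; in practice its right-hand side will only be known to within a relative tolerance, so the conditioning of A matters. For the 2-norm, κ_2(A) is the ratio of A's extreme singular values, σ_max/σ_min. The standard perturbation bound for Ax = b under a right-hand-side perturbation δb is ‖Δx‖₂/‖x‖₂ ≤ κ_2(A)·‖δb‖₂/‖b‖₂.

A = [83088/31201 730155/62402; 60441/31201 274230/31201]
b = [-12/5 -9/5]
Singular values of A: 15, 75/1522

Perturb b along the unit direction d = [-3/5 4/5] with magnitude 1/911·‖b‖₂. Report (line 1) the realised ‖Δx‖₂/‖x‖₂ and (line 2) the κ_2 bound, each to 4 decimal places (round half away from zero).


from the listed singular values, σ₁ = 15, σ_n = 75/1522
condition number: 15 ÷ (75/1522) = 304.4000
bound on ‖Δx‖/‖x‖: κ·ε = 304.4000·1/911 = 0.3341
solve Ax = b  →  x = [-0.0439 -0.1951]
2-norm of b is 3.0000; of x, 0.2000
re-solving with b+δb shifts x by Δx of norm 0.0668
realised ‖Δx‖/‖x‖ = 0.3341
realised/bound = 1 exactly: the bound is attained for this b and d

0.3341
0.3341


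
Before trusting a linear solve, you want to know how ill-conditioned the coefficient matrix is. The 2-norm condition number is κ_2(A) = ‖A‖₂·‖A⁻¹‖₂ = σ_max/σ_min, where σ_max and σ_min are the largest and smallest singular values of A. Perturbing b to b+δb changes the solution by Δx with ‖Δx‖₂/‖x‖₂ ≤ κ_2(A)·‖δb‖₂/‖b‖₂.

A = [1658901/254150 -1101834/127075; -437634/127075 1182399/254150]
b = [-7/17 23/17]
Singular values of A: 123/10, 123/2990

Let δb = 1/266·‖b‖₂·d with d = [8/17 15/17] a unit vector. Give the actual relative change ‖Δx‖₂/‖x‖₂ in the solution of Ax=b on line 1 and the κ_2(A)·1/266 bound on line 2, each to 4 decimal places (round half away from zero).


σ_max = 123/10, σ_min = 123/2990
κ = σ_max/σ_min = (123/10)/(123/2990) = 299.0000
bound on ‖Δx‖/‖x‖: κ·ε = 299.0000·1/266 = 1.1241
solve Ax = b  →  x = [19.3984 14.6504]
‖b‖₂ = 1.4142 and ‖x‖₂ = 24.3091
δb = ε·‖b‖·d = [0.0025 0.0047]; solving A·Δx = δb gives ‖Δx‖ = 0.1292
dividing the unrounded norms, ‖Δx‖/‖x‖ = 0.0053
tightness: 0.0053 against a bound of 1.1241 (unrounded ratio ≈ 0.0047)

0.0053
1.1241


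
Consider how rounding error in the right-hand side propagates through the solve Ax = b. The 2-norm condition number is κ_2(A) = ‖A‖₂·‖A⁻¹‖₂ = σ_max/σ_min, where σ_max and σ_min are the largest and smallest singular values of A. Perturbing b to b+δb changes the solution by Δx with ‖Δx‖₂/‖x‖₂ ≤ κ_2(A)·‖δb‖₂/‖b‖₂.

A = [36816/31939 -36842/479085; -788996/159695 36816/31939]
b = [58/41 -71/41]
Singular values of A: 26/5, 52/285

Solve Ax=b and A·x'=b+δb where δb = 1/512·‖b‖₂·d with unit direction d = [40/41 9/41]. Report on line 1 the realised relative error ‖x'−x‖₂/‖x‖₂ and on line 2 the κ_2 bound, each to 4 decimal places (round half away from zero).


0.0044
0.0557

σ_max = 26/5, σ_min = 52/285
condition number: (26/5) ÷ (52/285) = 28.5000
worst-case relative error ≤ 28.5000 × 1/512 = 0.0557
solve Ax = b  →  x = [1.5783 5.2627]
2-norm of b is 2.2361; of x, 5.4942
re-solving with b+δb shifts x by Δx of norm 0.0239
relative error = 0.0044
so the bound overstates the realised error by a factor of ≈ 12.7769 (computed from the unrounded values)


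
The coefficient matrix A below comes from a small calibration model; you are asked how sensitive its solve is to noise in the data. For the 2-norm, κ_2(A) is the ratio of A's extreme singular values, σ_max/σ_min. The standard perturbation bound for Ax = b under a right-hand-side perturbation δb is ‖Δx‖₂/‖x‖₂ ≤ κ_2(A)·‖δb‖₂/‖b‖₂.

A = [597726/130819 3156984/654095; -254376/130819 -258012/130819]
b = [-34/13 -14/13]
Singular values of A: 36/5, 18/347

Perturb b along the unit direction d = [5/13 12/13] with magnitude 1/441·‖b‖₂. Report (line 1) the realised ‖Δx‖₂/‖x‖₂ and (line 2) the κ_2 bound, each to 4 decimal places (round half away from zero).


σ_max = 36/5, σ_min = 18/347
κ_2(A) = (36/5) / (18/347) = 138.8000
κ_2(A)·‖δb‖/‖b‖ = 0.3147
solve Ax = b  →  x = [27.7280 -26.7912]
2-norm of b is 2.8284; of x, 38.5566
Δx = A⁻¹·δb where δb = 1/441·2.8284·d; ‖Δx‖ = 0.1236
dividing the unrounded norms, ‖Δx‖/‖x‖ = 0.0032
realised/bound (from unrounded values) ≈ 0.0102

0.0032
0.3147


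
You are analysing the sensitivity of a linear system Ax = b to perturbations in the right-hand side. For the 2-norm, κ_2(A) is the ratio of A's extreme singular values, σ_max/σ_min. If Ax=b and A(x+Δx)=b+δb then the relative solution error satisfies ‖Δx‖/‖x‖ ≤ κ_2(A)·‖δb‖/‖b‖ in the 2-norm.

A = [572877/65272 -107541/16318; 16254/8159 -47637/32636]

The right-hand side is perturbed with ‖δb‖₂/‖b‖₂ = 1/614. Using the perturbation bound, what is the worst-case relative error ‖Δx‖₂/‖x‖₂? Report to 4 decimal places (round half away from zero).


0.6482

form AᵀA = [205292313/2534464 -38491929/633616; -38491929/633616 28869453/633616] with trace 320770125/2534464 and determinant 4100625/40551424
λ_max, λ_min = (320770125/2534464 ± √102890874870905625/6423507767296)/2 = 2025/16, 2025/2534464
κ_2(A) = √(λ_max/λ_min) = √((2025/16) / (2025/2534464)) = 398.0000
worst-case relative error ≤ 398.0000 × 1/614 = 0.6482


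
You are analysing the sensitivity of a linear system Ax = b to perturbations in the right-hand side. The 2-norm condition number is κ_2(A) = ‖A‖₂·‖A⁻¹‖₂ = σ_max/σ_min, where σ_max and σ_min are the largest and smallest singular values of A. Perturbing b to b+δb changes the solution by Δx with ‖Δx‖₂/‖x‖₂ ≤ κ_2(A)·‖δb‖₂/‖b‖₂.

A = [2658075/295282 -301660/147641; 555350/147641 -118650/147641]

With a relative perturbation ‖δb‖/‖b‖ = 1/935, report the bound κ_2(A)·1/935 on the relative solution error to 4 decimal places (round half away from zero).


0.2370

form AᵀA = [49106610625/515925796 -2762187750/128981449; -2762187750/128981449 621754900/128981449] with trace 30692225/306916 and determinant 15625/76729
eigenvalues of AᵀA: λ = (tr ± √(tr²−4·det))/2 = 100, 625/306916
κ_2(A) = √(λ_max/λ_min) = √(100 / (625/306916)) = 221.6000
κ_2(A)·‖δb‖/‖b‖ = 0.2370


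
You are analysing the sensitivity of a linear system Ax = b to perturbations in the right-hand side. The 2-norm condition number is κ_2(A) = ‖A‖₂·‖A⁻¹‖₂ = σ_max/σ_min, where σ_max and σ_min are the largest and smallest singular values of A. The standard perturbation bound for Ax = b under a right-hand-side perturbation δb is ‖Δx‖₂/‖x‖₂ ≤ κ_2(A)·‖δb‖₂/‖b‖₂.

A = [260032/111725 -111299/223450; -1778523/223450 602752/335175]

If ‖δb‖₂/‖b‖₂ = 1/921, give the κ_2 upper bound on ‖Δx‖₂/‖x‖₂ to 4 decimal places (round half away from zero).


0.3550

M = AᵀA = [133994561/1948484 -7537120/487121; -7537120/487121 61062521/17536356]. tr(M)=15451385/213858, det(M)=83521/1710864
solving λ² − 15451385/213858·λ + 83521/1710864 = 0 gives λ = 289/4, 289/427716
so κ_2 = √((289/4) / (289/427716)) = 327.0000
κ_2(A)·‖δb‖/‖b‖ = 0.3550


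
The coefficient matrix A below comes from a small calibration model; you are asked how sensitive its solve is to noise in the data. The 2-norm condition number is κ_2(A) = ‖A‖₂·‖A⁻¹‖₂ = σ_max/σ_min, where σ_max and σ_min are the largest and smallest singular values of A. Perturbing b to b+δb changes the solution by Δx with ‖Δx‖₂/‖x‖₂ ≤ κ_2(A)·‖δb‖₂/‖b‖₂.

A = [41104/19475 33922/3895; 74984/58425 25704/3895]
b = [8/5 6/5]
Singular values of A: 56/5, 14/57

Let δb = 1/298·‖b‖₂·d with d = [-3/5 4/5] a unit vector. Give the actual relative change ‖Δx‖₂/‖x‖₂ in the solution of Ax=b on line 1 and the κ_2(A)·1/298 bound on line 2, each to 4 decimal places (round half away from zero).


largest singular value 56/5, smallest 14/57
κ = σ_max/σ_min = (56/5)/(14/57) = 45.6000
bound on ‖Δx‖/‖x‖: κ·ε = 45.6000·1/298 = 0.1530
solve Ax = b  →  x = [0.0392 0.1742]
2-norm of b is 2.0000; of x, 0.1786
Δx = A⁻¹·δb where δb = 1/298·2.0000·d; ‖Δx‖ = 0.0273
dividing the unrounded norms, ‖Δx‖/‖x‖ = 0.1530
tightness: 0.1530 against a bound of 0.1530; the bound is attained (ratio 1)

0.1530
0.1530


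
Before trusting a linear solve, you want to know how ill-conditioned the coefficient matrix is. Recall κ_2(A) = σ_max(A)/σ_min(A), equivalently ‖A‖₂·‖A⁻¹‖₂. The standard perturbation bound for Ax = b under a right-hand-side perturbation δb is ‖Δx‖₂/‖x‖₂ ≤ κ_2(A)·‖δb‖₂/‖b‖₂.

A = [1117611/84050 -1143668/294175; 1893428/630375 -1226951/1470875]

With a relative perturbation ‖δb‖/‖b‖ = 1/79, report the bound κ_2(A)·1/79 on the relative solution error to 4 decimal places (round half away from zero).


4.3595

AᵀA = [175715351881/945562500 -29895741238/551578125; -29895741238/551578125 20347900721/1287015625]; tr = 14948122669/74132100, det = 25411681/74132100
eigenvalues of AᵀA: λ = (tr ± √(tr²−4·det))/2 = 5041/25, 5041/2965284
so κ_2 = √((5041/25) / (5041/2965284)) = 344.4000
κ_2(A)·‖δb‖/‖b‖ = 4.3595


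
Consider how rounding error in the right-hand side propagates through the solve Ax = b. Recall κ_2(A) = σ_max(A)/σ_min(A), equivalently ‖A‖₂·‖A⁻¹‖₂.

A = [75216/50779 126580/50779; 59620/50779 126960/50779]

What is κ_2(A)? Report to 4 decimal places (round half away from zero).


form AᵀA = [10953616/3066001 20321280/3066001; 20321280/3066001 38218000/3066001] with trace 170144/10609 and determinant 6400/10609
solving λ² − 170144/10609·λ + 6400/10609 = 0 gives λ = 16, 400/10609
κ_2(A) = √(λ_max/λ_min) = √(16 / (400/10609)) = 20.6000

20.6000


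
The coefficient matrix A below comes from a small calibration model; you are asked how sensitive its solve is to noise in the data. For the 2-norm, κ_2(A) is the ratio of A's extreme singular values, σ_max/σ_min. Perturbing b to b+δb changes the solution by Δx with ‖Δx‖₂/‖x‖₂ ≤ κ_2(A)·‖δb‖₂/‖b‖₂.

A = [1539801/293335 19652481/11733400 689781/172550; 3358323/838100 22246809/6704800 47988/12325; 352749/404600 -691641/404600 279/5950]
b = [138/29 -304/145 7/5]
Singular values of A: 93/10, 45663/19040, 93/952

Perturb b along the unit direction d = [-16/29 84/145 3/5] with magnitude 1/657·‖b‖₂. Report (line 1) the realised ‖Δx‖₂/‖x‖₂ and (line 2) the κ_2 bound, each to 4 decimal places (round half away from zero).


largest singular value 93/10, smallest 93/952
condition number: (93/10) ÷ (93/952) = 95.2000
worst-case relative error ≤ 95.2000 × 1/657 = 0.1449
solve Ax = b  →  x = [17.1947 7.2803 -24.4387]
‖b‖ = 5.3852, ‖x‖ = 30.7557
δb = ε·‖b‖·d = [-0.0045 0.0047 0.0049]; solving A·Δx = δb gives ‖Δx‖ = 0.0839
relative error = 0.0027
so the bound overstates the realised error by a factor of ≈ 53.1140 (computed from the unrounded values)

0.0027
0.1449


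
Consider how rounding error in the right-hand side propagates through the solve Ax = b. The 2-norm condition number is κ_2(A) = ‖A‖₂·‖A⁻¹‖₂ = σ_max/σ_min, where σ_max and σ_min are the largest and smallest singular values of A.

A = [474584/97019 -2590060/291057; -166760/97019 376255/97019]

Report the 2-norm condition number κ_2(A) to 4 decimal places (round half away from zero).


form AᵀA = [1497271424/55696369 -8387182760/167089107; -8387182760/167089107 47233853425/501267321] with trace 210066769/1734489 and determinant 23425600/1734489
λ_max, λ_min = (210066769/1734489 ± √43965521656025761/3008452091121)/2 = 121, 193600/1734489
κ = σ_max/σ_min = 11/(440/1317) = 32.9250

32.9250


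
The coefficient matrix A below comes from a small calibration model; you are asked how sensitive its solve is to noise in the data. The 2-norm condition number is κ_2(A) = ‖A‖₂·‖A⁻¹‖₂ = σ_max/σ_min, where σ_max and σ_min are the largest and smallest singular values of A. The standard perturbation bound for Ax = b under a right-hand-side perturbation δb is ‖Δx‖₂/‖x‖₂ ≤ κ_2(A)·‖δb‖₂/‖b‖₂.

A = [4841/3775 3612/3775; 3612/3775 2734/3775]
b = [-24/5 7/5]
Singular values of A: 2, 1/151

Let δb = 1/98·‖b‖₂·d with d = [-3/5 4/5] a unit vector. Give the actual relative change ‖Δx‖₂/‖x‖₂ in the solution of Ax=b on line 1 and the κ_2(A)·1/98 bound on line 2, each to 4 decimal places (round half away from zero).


0.0128
3.0816

largest singular value 2, smallest 1/151
κ_2(A) = 2 / (1/151) = 302.0000
worst-case relative error ≤ 302.0000 × 1/98 = 3.0816
solve Ax = b  →  x = [-363.6000 482.3000]
‖b‖₂ = 5.0000 and ‖x‖₂ = 604.0019
Δx = A⁻¹·δb where δb = 1/98·5.0000·d; ‖Δx‖ = 7.7041
relative error = 0.0128
tightness: 0.0128 against a bound of 3.0816 (unrounded ratio ≈ 0.0041)


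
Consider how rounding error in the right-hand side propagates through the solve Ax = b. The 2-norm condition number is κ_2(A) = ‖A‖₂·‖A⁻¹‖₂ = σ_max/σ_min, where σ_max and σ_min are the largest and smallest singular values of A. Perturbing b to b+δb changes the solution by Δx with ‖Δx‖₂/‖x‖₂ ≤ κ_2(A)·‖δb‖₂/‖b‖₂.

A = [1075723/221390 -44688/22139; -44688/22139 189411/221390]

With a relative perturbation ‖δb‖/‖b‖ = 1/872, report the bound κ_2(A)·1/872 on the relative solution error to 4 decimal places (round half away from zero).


0.4507

M = AᵀA = [8028885841/290020900 -167267184/14501045; -167267184/14501045 1393954209/290020900]. tr(M)=1115129/34322, det(M)=1172889/171610000
eigenvalues of AᵀA: λ = (tr ± √(tr²−4·det))/2 = 3249/100, 361/1716100
so κ_2 = √((3249/100) / (361/1716100)) = 393.0000
bound on ‖Δx‖/‖x‖: κ·ε = 393.0000·1/872 = 0.4507


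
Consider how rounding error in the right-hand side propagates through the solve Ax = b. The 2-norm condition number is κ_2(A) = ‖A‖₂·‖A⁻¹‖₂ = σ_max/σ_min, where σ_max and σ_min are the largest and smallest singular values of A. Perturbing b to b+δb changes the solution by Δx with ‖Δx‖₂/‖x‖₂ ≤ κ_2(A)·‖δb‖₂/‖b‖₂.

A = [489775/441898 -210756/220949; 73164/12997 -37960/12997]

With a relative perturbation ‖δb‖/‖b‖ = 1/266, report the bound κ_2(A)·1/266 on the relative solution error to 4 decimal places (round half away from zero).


AᵀA = [3823863121/116165284 -508181310/29041321; -508181310/29041321 274155856/29041321]; tr = 17025905/401956, det = 456976/100489
solving λ² − 17025905/401956·λ + 456976/100489 = 0 gives λ = 169/4, 10816/100489
κ_2(A) = √(λ_max/λ_min) = √((169/4) / (10816/100489)) = 19.8125
κ_2(A)·‖δb‖/‖b‖ = 0.0745

0.0745


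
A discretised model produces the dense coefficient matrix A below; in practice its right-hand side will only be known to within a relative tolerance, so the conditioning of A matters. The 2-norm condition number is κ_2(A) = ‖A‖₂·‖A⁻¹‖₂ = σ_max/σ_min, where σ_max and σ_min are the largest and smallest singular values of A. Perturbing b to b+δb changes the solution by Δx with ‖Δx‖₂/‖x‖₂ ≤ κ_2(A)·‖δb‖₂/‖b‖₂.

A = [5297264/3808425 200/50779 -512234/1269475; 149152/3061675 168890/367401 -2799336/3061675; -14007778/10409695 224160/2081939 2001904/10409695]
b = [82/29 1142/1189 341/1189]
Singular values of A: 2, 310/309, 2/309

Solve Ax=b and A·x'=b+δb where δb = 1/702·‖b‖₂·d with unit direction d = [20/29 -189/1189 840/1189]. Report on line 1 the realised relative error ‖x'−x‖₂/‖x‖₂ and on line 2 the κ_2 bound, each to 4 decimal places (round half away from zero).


0.0021
0.4402

σ_max = 2, σ_min = 2/309
condition number: 2 ÷ (2/309) = 309.0000
perturbation bound = 309.0000·1/702 = 0.4402
solve Ax = b  →  x = [41.4290 273.1161 138.4710]
2-norm of b is 3.0000; of x, 309.0032
with δb = [0.0029 -0.0007 0.0030], A·Δx = δb → ‖Δx‖ = 0.6603
realised ‖Δx‖/‖x‖ = 0.0021
tightness: 0.0021 against a bound of 0.4402 (unrounded ratio ≈ 0.0049)


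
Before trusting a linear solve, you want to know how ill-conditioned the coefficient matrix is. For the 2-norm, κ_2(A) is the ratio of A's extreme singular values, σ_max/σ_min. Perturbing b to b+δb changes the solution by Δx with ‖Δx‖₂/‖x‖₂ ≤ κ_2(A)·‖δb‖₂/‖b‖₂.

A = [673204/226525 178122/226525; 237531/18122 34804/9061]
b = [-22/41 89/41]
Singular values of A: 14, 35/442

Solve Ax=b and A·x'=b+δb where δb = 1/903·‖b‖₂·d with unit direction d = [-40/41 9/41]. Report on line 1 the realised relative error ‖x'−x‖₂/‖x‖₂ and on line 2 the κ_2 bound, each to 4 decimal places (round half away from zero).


σ_max = 14, σ_min = 35/442
condition number: 14 ÷ (35/442) = 176.8000
bound on ‖Δx‖/‖x‖: κ·ε = 176.8000·1/903 = 0.1958
solve Ax = b  →  x = [-3.3989 12.1634]
‖b‖ = 2.2361, ‖x‖ = 12.6294
δb = ε·‖b‖·d = [-0.0024 0.0005]; solving A·Δx = δb gives ‖Δx‖ = 0.0313
realised ‖Δx‖/‖x‖ = 0.0025
tightness: 0.0025 against a bound of 0.1958 (unrounded ratio ≈ 0.0126)

0.0025
0.1958


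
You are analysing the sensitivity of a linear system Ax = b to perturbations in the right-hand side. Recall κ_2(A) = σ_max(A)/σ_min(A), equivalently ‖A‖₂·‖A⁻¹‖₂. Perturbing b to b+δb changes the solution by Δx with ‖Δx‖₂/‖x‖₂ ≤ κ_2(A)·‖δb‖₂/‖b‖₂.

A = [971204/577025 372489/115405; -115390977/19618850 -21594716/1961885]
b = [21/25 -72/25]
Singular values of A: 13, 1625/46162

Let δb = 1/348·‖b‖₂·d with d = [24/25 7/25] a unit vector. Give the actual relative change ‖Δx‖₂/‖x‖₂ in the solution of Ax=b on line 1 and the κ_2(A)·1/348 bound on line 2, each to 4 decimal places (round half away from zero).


from the listed singular values, σ₁ = 13, σ_n = 1625/46162
condition number: 13 ÷ (1625/46162) = 369.2960
κ_2(A)·‖δb‖/‖b‖ = 1.0612
solve Ax = b  →  x = [0.1086 0.2036]
‖b‖ = 3.0000, ‖x‖ = 0.2308
re-solving with b+δb shifts x by Δx of norm 0.2449
dividing the unrounded norms, ‖Δx‖/‖x‖ = 1.0612
tightness: 1.0612 against a bound of 1.0612; the bound is attained (ratio 1)

1.0612
1.0612


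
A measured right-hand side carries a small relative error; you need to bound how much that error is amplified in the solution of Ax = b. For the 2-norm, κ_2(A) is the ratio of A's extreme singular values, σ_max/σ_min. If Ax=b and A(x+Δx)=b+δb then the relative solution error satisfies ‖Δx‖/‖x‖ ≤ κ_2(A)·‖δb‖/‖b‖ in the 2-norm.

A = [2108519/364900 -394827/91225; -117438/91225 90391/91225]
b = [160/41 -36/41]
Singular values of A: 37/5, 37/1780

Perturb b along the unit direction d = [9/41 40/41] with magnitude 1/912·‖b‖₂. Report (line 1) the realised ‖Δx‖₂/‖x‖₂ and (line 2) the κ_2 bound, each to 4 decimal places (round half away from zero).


from the listed singular values, σ₁ = 37/5, σ_n = 37/1780
κ = σ_max/σ_min = (37/5)/(37/1780) = 356.0000
bound on ‖Δx‖/‖x‖: κ·ε = 356.0000·1/912 = 0.3904
solve Ax = b  →  x = [0.4324 -0.3243]
‖b‖ = 4.0000, ‖x‖ = 0.5405
with δb = [0.0010 0.0043], A·Δx = δb → ‖Δx‖ = 0.2110
relative error = 0.3904
so the bound is sharp here: realised error equals the bound

0.3904
0.3904


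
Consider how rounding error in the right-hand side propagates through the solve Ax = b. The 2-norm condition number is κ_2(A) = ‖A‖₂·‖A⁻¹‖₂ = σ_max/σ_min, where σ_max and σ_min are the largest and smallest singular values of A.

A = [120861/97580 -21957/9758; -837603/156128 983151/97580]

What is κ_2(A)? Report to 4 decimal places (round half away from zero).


AᵀA = [10990090449/362521600 -103027977/1812608; -103027977/1812608 603686421/5664400]; tr = 171716337/1254400, det = 20820969/125440000
λ_max, λ_min = (171716337/1254400 ± √1179418227190281/62940774400)/2 = 13689/100, 1521/1254400
κ_2(A) = √(λ_max/λ_min) = √((13689/100) / (1521/1254400)) = 336.0000

336.0000


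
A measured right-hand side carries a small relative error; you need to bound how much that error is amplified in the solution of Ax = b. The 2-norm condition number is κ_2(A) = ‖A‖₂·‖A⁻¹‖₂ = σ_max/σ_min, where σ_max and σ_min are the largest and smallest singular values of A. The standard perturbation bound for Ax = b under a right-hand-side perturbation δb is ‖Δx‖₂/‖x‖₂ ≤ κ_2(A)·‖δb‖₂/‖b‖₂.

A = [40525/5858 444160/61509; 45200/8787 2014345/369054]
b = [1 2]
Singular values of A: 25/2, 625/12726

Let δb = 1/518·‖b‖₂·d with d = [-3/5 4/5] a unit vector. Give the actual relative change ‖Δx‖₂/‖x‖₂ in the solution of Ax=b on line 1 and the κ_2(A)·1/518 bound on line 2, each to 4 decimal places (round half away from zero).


σ_max = 25/2, σ_min = 625/12726
κ = σ_max/σ_min = (25/2)/(625/12726) = 254.5200
κ_2(A)·‖δb‖/‖b‖ = 0.4914
solve Ax = b  →  x = [-14.6343 14.1583]
‖b‖ = 2.2361, ‖x‖ = 20.3622
δb = ε·‖b‖·d = [-0.0026 0.0035]; solving A·Δx = δb gives ‖Δx‖ = 0.0879
dividing the unrounded norms, ‖Δx‖/‖x‖ = 0.0043
tightness: 0.0043 against a bound of 0.4914 (unrounded ratio ≈ 0.0088)

0.0043
0.4914


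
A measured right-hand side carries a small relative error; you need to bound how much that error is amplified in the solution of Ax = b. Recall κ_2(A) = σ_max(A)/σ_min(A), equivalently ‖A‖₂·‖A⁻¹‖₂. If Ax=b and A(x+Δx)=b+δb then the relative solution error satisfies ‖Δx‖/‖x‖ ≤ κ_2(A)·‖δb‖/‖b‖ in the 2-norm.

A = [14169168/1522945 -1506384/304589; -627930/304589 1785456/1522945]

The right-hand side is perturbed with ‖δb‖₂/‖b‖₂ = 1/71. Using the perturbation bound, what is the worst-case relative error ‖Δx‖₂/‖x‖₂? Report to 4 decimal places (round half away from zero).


2.3081

AᵀA = [125296088004/1379751025 -13364276832/275950205; -13364276832/275950205 35644064256/1379751025]; tr = 111377268/954845, det = 60466176/119355625
λ_max, λ_min = (111377268/954845 ± √310076207017937424/22793224350625)/2 = 2916/25, 20736/4774225
κ = σ_max/σ_min = (54/5)/(144/2185) = 163.8750
bound on ‖Δx‖/‖x‖: κ·ε = 163.8750·1/71 = 2.3081


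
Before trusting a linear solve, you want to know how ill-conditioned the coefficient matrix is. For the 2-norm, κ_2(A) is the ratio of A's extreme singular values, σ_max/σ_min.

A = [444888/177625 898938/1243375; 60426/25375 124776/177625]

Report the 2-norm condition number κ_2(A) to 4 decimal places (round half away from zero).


M = AᵀA = [448084548/37515625 914830848/262609375; 914830848/262609375 1867982148/1838265625]. tr(M)=1524744/117649, det(M)=104976/73530625
solving λ² − 1524744/117649·λ + 104976/73530625 = 0 gives λ = 324/25, 324/2941225
so κ_2 = √((324/25) / (324/2941225)) = 343.0000

343.0000
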